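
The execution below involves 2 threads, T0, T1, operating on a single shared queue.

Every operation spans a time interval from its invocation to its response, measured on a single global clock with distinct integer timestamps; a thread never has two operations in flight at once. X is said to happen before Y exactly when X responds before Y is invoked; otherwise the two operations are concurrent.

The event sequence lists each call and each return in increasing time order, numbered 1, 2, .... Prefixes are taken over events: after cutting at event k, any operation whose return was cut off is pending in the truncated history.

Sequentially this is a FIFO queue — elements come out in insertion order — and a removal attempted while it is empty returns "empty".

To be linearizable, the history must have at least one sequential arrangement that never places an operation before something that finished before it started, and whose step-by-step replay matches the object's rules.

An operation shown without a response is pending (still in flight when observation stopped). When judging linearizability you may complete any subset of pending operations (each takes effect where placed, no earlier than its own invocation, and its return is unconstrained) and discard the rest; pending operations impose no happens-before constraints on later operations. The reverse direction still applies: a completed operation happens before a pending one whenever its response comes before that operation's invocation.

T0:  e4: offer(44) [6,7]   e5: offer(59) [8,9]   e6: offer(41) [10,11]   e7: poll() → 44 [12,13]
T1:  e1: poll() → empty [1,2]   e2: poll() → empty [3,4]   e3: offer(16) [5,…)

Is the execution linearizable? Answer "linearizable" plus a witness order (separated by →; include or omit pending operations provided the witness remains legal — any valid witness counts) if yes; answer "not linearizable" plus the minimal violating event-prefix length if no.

linearizable — witness: e1 → e2 → e4 → e3 → e5 → e6 → e7

after step 1 (e1 poll() → empty): queue <>
after step 2 (e2 poll() → empty): queue <>
after step 3 (e4 offer(44)): queue <44>
after step 4 (e3 offer(16) (pending, included)): queue <44,16>
after step 5 (e5 offer(59)): queue <44,16,59>
after step 6 (e6 offer(41)): queue <44,16,59,41>
after step 7 (e7 poll() → 44): queue <16,59,41>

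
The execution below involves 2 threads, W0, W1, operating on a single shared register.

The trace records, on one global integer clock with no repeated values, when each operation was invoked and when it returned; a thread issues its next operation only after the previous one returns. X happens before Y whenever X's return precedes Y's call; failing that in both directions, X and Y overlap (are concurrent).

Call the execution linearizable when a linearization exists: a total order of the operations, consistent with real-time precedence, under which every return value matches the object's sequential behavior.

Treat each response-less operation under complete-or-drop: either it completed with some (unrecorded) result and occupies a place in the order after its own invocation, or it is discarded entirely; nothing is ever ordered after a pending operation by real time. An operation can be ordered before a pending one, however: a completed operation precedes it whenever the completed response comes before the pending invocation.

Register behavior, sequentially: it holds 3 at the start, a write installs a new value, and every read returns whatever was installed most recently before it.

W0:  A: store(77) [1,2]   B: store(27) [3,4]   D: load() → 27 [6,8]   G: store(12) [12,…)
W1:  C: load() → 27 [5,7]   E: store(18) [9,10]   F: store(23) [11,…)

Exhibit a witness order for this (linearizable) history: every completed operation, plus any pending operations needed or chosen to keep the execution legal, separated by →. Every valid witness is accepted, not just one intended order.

after step 1 (A store(77)): value 77
after step 2 (B store(27)): value 27
after step 3 (C load() → 27): value 27
after step 4 (D load() → 27): value 27
after step 5 (E store(18)): value 18

A → B → C → D → E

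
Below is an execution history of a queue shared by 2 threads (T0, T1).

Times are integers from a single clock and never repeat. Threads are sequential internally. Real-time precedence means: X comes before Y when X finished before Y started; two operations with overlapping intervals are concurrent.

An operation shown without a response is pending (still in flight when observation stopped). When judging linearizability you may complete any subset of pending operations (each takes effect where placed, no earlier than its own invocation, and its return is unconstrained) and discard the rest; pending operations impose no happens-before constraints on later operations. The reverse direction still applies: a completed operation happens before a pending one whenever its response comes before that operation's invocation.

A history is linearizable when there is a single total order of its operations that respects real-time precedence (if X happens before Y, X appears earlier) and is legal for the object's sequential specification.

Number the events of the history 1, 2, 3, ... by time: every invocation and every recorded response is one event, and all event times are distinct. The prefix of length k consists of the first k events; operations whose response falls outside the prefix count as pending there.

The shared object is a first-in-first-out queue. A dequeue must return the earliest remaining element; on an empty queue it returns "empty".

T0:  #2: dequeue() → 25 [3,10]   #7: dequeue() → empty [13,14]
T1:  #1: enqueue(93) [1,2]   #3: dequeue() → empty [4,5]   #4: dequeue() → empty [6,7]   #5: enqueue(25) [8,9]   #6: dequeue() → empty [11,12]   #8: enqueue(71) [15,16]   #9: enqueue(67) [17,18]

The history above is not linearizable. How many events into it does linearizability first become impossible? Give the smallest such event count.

events 1..9 are still linearizable — one witness is #1, #2, #3, #4, #5:
1. #1 enqueue(93), leaving queue <93>
2. #2 dequeue() (pending, included), leaving queue <>
3. #3 dequeue() → empty, leaving queue <>
4. #4 dequeue() → empty, leaving queue <>
5. #5 enqueue(25), leaving queue <25>
at event 10 (#2's time-10 response) nothing linearizes any more
sample order #1, #2, #3, #4, #5 stalls at step 2 — #2 dequeue() → 25 has no legal effect
sample order #1, #3, #2, #4, #5 stalls at step 2 — #3 dequeue() → empty has no legal effect

10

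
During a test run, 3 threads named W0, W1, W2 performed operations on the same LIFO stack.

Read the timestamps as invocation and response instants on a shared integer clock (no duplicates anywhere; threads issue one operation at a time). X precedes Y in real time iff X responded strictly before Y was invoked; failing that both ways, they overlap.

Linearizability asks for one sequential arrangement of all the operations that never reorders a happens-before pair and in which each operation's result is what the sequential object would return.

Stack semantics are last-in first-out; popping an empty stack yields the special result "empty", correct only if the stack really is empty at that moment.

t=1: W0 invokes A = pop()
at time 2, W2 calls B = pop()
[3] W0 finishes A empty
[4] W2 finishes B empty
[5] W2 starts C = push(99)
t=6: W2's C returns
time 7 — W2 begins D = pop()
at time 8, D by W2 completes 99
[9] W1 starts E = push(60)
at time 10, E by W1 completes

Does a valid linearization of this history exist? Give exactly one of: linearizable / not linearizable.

linearizable

one valid linearization: A, B, C, D, E
after step 1 (A pop() → empty): stack <>
after step 2 (B pop() → empty): stack <>
after step 3 (C push(99)): stack <99>
after step 4 (D pop() → 99): stack <>
after step 5 (E push(60)): stack <60>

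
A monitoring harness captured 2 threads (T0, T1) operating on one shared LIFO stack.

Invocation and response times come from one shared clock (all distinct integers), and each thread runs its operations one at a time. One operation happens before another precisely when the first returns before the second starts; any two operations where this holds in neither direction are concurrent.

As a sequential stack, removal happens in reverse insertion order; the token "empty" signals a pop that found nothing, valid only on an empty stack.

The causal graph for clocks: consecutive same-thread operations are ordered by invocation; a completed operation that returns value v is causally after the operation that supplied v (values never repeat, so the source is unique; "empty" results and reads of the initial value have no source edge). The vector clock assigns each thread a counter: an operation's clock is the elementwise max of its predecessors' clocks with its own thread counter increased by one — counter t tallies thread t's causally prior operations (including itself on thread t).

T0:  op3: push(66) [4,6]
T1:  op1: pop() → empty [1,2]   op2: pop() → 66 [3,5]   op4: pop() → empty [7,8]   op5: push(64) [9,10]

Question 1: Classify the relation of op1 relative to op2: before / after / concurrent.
before

op1 spans [1,2], op2 spans [3,5]
resp(op1)=2 < inv(op2)=3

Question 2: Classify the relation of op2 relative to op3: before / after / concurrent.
concurrent

op2 spans [3,5], op3 spans [4,6]
the intervals overlap in both directions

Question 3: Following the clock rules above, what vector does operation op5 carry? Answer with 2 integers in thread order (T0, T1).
(1, 4)

invoked at 1, op1 has no predecessors; its own T1 bump gives (0, 1)
invoked at 4, op3 has no predecessors; its own T0 bump gives (1, 0)
from VC(op1)=(0, 1), VC(op3)=(1, 0), op2 (invoked 3) maxes components and bumps T1 → (1, 2)
from VC(op2)=(1, 2), op4 (invoked 7) maxes components and bumps T1 → (1, 3)
from VC(op4)=(1, 3), op5 (invoked 9) maxes components and bumps T1 → (1, 4)
target: VC(op5) = (1, 4)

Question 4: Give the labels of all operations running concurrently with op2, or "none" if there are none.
op3

op2 spans [3,5]; an op avoiding the whole window 3..5 is ordered, any other is concurrent
op1 [1,2]: before
op3 [4,6]: concurrent
op4 [7,8]: after
op5 [9,10]: after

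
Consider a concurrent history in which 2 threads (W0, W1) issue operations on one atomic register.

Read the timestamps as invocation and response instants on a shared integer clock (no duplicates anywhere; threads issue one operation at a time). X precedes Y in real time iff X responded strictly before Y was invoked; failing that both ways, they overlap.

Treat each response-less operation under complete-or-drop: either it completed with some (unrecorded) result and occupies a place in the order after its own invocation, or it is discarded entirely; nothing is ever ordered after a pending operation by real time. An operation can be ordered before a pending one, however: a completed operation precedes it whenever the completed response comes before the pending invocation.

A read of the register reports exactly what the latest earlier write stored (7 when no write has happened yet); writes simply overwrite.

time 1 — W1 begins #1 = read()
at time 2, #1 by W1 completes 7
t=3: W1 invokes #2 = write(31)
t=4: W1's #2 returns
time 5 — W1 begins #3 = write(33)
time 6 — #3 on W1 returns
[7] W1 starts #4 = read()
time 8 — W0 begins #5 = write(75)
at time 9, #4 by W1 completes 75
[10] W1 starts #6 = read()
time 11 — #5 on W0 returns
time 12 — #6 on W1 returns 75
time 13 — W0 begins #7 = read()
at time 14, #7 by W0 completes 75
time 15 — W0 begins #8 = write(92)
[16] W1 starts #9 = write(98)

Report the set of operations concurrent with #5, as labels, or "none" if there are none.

#4, #6

overlap test against #5 [8,11]: concurrent iff the interval meets 8..11
#1 [1,2]: before
#2 [3,4]: before
#3 [5,6]: before
#4 [7,9]: concurrent
#6 [10,12]: concurrent
#7 [13,14]: after
#8 [15,…): after
#9 [16,…): after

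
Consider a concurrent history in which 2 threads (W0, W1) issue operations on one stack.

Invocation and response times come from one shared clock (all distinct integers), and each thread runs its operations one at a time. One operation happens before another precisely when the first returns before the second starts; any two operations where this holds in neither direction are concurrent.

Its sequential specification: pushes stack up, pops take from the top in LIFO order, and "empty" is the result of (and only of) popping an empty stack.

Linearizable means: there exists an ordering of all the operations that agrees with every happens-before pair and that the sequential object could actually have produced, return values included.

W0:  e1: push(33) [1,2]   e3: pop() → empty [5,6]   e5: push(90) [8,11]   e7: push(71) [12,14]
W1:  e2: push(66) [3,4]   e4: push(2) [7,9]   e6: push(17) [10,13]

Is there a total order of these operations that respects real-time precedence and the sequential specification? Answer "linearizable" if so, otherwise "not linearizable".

prefix check: 1..5 passes, 1..6 fails once e3's time-6 response joins
one real-time candidate order over the 3 completed operations — the stack replay rejects it
sample order e1, e2, e3 stalls at step 3 — e3 pop() → empty has no legal effect

not linearizable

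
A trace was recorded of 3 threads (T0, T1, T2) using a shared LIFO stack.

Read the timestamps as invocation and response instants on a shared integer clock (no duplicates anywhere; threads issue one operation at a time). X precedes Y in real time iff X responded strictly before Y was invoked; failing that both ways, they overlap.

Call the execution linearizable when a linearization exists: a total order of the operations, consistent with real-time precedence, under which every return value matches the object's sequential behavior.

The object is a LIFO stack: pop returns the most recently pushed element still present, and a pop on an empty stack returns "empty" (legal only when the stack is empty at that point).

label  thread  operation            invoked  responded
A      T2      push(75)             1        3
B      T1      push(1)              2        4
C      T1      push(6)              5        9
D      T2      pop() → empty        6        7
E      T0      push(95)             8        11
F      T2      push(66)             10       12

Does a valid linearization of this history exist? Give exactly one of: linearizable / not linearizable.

not linearizable

cut after 6 events: linearizable; cut after 7 events (D responds, time 7): not linearizable
no legal order exists: 2 real-time-consistent candidates over 3 completed LIFO stack operations, all rejected
include/drop combinations of the 1 pending operation (C) were all tried; none helps
one such order, A, B, D (pending dropped), breaks at step 3 where D pop() → empty is illegal
one such order, B, A, D (pending dropped), breaks at step 3 where D pop() → empty is illegal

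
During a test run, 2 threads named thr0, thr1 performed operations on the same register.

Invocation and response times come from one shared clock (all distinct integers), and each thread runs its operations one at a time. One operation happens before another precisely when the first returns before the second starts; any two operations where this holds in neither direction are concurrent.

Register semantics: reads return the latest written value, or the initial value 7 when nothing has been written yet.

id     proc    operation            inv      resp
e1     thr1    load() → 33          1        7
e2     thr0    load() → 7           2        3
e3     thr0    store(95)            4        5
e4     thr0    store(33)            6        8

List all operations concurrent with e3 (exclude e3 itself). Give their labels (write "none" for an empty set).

overlap test against e3 [4,5]: concurrent iff the interval meets 4..5
e1 [1,7]: concurrent
e2 [2,3]: before
e4 [6,8]: after

e1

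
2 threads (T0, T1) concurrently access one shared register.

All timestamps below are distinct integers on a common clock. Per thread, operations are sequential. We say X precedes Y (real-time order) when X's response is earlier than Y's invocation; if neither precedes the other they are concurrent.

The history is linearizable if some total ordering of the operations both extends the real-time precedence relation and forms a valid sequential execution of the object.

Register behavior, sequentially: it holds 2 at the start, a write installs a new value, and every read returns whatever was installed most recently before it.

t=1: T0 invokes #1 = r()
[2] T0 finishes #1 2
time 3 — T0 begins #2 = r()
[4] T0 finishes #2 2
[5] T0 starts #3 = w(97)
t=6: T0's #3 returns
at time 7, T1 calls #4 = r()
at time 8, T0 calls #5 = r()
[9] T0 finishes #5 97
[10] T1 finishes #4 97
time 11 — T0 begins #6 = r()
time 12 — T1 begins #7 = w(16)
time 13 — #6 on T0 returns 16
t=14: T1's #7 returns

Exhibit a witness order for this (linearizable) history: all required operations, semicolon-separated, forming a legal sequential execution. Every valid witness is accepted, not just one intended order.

1. #1 r() → 2, leaving value 2
2. #2 r() → 2, leaving value 2
3. #3 w(97), leaving value 97
4. #4 r() → 97, leaving value 97
5. #5 r() → 97, leaving value 97
6. #7 w(16), leaving value 16
7. #6 r() → 16, leaving value 16

#1; #2; #3; #4; #5; #7; #6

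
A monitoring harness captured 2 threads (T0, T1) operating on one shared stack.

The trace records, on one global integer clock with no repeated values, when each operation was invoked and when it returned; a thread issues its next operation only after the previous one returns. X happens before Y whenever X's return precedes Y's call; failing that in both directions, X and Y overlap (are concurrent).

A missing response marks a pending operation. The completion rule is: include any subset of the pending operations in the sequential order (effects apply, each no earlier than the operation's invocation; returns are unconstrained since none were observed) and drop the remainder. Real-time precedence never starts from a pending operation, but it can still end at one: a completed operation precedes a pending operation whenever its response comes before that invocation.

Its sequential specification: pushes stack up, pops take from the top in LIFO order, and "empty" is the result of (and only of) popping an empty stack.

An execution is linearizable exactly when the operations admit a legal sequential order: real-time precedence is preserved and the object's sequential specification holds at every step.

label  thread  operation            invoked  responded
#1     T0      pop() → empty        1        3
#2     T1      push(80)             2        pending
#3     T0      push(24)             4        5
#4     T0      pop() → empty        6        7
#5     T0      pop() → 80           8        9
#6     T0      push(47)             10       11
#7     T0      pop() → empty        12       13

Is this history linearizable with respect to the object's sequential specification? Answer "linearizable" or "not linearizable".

not linearizable

through event 6 a valid linearization exists; event 7 (#4 responding at time 7) ends that
exhaustive check: the 3 completed stack ops admit one real-time order; illegal
every completion of the 1 pending operation (#2) was checked; none linearizes
take #1, #3, #4 (pending dropped): step 3 already fails, because #4 pop() → empty cannot occur there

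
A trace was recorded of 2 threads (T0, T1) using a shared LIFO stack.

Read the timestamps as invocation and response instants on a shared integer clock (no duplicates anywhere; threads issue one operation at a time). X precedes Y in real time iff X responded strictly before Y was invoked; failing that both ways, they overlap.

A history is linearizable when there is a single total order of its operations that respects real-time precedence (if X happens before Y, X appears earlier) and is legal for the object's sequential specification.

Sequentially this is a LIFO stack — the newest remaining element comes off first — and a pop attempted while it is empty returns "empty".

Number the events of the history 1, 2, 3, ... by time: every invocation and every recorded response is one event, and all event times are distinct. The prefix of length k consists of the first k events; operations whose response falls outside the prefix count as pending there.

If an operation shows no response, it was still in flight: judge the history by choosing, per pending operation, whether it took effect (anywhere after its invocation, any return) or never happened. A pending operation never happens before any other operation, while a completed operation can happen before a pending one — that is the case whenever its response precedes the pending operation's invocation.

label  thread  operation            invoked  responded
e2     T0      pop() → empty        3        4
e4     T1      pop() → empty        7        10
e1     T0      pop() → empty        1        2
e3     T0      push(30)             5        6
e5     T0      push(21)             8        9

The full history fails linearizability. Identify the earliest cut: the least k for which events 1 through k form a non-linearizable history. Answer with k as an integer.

events 1..9 are linearizable; a witness order is e1, e2, e3, e4, e5:
1. e1 pop() → empty, leaving stack <>
2. e2 pop() → empty, leaving stack <>
3. e3 push(30), leaving stack <30>
4. e4 pop() (pending, included), leaving stack <>
5. e5 push(21), leaving stack <21>
adding event 10 (e4 responds at 10) leaves no legal real-time order
sample order e1, e2, e3, e4, e5 stalls at step 4 — e4 pop() → empty has no legal effect
sample order e1, e2, e3, e5, e4 stalls at step 5 — e4 pop() → empty has no legal effect

10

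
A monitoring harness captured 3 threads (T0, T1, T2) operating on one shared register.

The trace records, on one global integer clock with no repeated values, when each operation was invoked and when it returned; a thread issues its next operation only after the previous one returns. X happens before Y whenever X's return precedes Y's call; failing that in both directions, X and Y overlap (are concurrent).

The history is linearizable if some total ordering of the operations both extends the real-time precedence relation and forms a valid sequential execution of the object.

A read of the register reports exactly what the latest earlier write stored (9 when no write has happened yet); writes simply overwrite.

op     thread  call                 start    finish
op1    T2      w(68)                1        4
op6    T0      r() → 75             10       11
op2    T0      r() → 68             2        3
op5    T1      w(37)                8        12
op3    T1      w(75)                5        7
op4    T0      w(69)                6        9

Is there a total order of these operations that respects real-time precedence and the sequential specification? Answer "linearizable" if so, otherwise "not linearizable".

one valid linearization: op1, op2, op4, op3, op6, op5
step 1: op1 w(68) — value 68
step 2: op2 r() → 68 — value 68
step 3: op4 w(69) — value 69
step 4: op3 w(75) — value 75
step 5: op6 r() → 75 — value 75
step 6: op5 w(37) — value 37

linearizable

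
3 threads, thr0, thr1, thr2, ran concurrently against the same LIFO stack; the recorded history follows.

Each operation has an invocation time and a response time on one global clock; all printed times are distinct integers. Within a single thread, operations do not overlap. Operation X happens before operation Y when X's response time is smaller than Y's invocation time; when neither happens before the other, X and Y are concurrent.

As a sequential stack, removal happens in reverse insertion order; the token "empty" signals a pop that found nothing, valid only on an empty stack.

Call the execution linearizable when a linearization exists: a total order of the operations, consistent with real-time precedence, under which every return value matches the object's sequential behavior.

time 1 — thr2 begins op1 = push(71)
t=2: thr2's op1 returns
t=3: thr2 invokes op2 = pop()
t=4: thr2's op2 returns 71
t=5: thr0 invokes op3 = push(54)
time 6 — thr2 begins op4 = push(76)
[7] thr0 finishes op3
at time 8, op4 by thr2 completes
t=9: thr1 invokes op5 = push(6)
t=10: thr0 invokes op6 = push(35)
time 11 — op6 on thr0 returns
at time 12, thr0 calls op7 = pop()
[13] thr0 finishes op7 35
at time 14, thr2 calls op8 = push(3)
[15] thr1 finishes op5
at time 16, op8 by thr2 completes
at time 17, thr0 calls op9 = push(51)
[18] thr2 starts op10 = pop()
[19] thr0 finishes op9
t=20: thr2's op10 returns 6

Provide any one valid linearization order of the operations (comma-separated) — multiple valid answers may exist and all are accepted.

after step 1 (op1 push(71)): stack <71>
after step 2 (op2 pop() → 71): stack <>
after step 3 (op3 push(54)): stack <54>
after step 4 (op4 push(76)): stack <54,76>
after step 5 (op6 push(35)): stack <54,76,35>
after step 6 (op7 pop() → 35): stack <54,76>
after step 7 (op8 push(3)): stack <54,76,3>
after step 8 (op5 push(6)): stack <54,76,3,6>
after step 9 (op10 pop() → 6): stack <54,76,3>
after step 10 (op9 push(51)): stack <54,76,3,51>

op1, op2, op3, op4, op6, op7, op8, op5, op10, op9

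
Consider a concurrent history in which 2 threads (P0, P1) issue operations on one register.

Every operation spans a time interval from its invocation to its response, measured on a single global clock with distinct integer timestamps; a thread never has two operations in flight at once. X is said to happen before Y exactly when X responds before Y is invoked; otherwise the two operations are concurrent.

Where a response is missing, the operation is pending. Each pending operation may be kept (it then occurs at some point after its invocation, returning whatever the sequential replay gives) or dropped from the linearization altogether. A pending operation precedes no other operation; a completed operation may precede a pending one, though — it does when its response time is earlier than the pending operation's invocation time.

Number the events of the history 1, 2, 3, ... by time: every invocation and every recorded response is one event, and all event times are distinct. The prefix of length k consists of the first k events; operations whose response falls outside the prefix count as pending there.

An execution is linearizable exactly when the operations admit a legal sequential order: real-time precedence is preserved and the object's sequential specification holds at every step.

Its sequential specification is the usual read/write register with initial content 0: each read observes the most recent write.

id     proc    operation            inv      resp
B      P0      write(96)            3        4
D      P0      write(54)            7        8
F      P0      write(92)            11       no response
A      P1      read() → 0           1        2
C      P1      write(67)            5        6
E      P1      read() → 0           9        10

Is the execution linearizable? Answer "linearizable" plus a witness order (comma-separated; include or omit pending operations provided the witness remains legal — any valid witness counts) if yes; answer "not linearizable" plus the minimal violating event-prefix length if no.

cut after 9 events: linearizable; cut after 10 events (E responds, time 10): not linearizable
exhaustive check: the 5 completed register ops admit one real-time order; illegal
sample order A, B, C, D, E stalls at step 5 — E read() → 0 has no legal effect

not linearizable — minimal violating prefix: 10 events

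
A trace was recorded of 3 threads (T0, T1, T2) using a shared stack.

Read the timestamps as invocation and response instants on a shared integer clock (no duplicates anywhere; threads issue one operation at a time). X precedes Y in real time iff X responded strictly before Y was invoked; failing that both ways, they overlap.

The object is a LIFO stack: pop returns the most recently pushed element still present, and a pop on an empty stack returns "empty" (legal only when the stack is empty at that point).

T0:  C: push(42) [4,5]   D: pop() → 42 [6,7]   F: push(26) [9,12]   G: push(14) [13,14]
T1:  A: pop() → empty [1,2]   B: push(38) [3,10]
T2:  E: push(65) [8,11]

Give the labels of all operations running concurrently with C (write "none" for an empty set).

concurrent with C ([4,5]): every op whose interval crosses 4..5
A [1,2]: before
B [3,10]: concurrent
D [6,7]: after
E [8,11]: after
F [9,12]: after
G [13,14]: after

B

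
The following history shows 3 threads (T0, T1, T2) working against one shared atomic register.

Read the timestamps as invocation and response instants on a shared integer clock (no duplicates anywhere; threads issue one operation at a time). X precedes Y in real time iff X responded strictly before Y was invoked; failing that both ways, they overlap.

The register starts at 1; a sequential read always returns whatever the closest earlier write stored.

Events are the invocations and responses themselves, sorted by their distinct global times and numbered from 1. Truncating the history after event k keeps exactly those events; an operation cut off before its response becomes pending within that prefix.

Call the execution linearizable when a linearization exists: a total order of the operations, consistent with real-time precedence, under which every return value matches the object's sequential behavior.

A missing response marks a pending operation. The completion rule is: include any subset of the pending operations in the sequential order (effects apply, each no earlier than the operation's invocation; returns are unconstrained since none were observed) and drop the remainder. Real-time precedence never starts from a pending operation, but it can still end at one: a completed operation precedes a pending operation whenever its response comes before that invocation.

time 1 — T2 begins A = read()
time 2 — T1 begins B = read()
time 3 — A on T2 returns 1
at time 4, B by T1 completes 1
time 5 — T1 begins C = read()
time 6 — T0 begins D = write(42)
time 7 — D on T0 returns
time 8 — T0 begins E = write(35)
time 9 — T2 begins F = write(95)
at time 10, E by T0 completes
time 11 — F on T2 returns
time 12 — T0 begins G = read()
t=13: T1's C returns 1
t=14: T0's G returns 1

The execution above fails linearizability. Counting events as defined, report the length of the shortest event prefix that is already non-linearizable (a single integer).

one valid order for events 1..13 is A, B, C, D, E, F:
1. A read() → 1, leaving value 1
2. B read() → 1, leaving value 1
3. C read() → 1, leaving value 1
4. D write(42), leaving value 42
5. E write(35), leaving value 35
6. F write(95), leaving value 95
event 14 — G's response, time 14 — after it, nothing linearizes
take A, B, C, D, E, F, G: step 7 already fails, because G read() → 1 cannot occur there
take A, B, C, D, F, E, G: step 7 already fails, because G read() → 1 cannot occur there

14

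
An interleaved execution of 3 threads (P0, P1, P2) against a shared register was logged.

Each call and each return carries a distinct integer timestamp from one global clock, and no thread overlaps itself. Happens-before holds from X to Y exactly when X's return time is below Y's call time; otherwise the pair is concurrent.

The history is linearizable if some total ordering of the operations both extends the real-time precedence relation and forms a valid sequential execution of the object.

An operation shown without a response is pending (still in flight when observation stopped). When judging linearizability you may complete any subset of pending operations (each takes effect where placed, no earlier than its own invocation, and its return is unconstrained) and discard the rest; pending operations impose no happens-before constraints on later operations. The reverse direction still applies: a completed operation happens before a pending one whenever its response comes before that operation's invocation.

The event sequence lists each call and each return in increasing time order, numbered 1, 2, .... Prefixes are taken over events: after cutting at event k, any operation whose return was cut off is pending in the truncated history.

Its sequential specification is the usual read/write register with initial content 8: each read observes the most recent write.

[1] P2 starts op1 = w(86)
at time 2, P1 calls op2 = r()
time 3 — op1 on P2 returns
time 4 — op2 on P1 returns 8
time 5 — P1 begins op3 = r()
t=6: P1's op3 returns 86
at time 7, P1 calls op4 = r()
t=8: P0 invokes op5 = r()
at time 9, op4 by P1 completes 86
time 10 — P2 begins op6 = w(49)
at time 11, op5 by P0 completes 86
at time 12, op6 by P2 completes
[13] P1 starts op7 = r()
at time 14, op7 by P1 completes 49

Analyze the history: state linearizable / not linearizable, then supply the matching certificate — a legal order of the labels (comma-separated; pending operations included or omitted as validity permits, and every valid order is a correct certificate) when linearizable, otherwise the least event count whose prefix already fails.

linearizable — witness: op2, op1, op3, op4, op5, op6, op7

after step 1 (op2 r() → 8): value 8
after step 2 (op1 w(86)): value 86
after step 3 (op3 r() → 86): value 86
after step 4 (op4 r() → 86): value 86
after step 5 (op5 r() → 86): value 86
after step 6 (op6 w(49)): value 49
after step 7 (op7 r() → 49): value 49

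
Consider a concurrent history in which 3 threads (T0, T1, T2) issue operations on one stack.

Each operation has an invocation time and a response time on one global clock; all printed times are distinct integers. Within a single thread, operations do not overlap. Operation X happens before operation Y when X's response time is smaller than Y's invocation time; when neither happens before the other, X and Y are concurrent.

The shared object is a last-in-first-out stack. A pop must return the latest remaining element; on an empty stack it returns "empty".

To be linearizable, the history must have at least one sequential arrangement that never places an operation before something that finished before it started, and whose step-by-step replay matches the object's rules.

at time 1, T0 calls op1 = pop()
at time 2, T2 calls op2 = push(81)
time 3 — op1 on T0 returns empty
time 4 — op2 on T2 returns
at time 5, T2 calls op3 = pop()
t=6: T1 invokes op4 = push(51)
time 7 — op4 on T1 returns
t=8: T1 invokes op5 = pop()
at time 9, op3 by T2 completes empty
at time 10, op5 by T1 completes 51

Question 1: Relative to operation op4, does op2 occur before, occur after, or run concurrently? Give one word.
Answer: before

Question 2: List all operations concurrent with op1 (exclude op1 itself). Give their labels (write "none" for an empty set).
Answer: op2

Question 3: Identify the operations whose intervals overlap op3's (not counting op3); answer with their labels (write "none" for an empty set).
Answer: op4, op5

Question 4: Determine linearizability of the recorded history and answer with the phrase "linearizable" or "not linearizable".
not linearizable

the violation lands at event 9, op3's response at time 9: events 1..8 linearize, events 1..9 do not
the 4 completed operations admit 4 real-time orders; each fails the stack replay
no completion choice of the 1 pending operation (op5) rescues it — every subset was tried
sample order op1, op2, op3, op4 (pending dropped) stalls at step 3 — op3 pop() → empty has no legal effect
sample order op1, op2, op4, op3 (pending dropped) stalls at step 4 — op3 pop() → empty has no legal effect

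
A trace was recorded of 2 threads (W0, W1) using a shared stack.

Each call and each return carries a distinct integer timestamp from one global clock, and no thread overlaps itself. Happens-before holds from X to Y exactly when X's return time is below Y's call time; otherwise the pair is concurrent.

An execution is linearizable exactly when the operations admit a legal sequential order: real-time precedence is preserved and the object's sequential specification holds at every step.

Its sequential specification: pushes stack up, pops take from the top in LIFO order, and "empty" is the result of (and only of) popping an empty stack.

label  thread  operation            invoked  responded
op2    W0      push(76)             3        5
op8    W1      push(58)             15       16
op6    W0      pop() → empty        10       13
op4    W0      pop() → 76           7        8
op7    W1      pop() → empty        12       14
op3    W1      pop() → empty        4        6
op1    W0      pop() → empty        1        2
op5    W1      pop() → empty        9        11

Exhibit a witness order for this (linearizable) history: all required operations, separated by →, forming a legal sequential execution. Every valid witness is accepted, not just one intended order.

1. op1 pop() → empty, leaving stack <>
2. op3 pop() → empty, leaving stack <>
3. op2 push(76), leaving stack <76>
4. op4 pop() → 76, leaving stack <>
5. op5 pop() → empty, leaving stack <>
6. op6 pop() → empty, leaving stack <>
7. op7 pop() → empty, leaving stack <>
8. op8 push(58), leaving stack <58>

op1 → op3 → op2 → op4 → op5 → op6 → op7 → op8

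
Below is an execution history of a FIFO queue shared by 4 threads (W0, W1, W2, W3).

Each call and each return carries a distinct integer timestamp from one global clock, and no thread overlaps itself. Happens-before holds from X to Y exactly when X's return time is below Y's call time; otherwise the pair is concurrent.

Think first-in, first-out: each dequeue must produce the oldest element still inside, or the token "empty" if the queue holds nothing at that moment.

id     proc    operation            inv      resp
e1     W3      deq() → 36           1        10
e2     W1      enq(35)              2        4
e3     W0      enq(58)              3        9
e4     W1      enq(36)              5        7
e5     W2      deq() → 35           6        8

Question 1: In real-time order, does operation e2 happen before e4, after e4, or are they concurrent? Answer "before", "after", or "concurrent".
e2 spans [2,4], e4 spans [5,7]
resp(e2)=4 < inv(e4)=5

before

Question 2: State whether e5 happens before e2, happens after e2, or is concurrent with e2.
e5 spans [6,8], e2 spans [2,4]
resp(e2)=4 < inv(e5)=6

after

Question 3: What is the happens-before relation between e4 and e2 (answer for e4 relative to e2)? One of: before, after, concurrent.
e4 spans [5,7], e2 spans [2,4]
resp(e2)=4 < inv(e4)=5

after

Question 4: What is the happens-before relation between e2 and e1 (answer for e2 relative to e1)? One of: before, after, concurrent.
e2 spans [2,4], e1 spans [1,10]
the intervals overlap in both directions

concurrent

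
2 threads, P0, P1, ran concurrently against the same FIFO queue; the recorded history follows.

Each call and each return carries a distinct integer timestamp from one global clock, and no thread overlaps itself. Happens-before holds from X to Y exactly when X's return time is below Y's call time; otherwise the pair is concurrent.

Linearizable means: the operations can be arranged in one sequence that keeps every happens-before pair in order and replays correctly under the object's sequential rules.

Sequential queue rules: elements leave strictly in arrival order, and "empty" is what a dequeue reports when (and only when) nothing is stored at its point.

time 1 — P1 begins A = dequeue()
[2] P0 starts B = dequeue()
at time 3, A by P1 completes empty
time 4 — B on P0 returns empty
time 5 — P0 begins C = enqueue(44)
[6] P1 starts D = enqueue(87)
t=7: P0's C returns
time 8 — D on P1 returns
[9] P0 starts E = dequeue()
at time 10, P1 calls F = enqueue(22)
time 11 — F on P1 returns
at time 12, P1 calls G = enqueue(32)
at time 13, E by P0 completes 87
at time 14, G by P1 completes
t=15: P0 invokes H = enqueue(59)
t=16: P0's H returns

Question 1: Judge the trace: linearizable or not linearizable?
a witness: A, B, D, C, E, F, G, H
step 1: A dequeue() → empty — queue <>
step 2: B dequeue() → empty — queue <>
step 3: D enqueue(87) — queue <87>
step 4: C enqueue(44) — queue <87,44>
step 5: E dequeue() → 87 — queue <44>
step 6: F enqueue(22) — queue <44,22>
step 7: G enqueue(32) — queue <44,22,32>
step 8: H enqueue(59) — queue <44,22,32,59>

linearizable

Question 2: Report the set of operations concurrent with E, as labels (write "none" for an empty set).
Answer: F, G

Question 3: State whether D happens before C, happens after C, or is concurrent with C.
Answer: concurrent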